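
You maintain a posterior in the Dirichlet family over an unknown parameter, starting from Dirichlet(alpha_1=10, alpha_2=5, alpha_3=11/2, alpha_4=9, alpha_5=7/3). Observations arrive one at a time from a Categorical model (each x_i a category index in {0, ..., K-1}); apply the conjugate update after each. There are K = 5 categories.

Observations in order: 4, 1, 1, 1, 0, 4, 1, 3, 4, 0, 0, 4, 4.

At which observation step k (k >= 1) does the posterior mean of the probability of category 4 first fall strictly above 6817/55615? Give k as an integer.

obs 1: x=4 → posterior Dirichlet(10, 5, 11/2, 9, 10/3)
obs 2: x=1 → posterior Dirichlet(10, 6, 11/2, 9, 10/3)
obs 3: x=1 → posterior Dirichlet(10, 7, 11/2, 9, 10/3)
obs 4: x=1 → posterior Dirichlet(10, 8, 11/2, 9, 10/3)
obs 5: x=0 → posterior Dirichlet(11, 8, 11/2, 9, 10/3)
obs 6: x=4 → posterior Dirichlet(11, 8, 11/2, 9, 13/3)
obs 7: x=1 → posterior Dirichlet(11, 9, 11/2, 9, 13/3)
obs 8: x=3 → posterior Dirichlet(11, 9, 11/2, 10, 13/3)
obs 9: x=4 → posterior Dirichlet(11, 9, 11/2, 10, 16/3)
obs 10: x=0 → posterior Dirichlet(12, 9, 11/2, 10, 16/3)
obs 11: x=0 → posterior Dirichlet(13, 9, 11/2, 10, 16/3)
obs 12: x=4 → posterior Dirichlet(13, 9, 11/2, 10, 19/3)
obs 13: x=4 → posterior Dirichlet(13, 9, 11/2, 10, 22/3)

k = 9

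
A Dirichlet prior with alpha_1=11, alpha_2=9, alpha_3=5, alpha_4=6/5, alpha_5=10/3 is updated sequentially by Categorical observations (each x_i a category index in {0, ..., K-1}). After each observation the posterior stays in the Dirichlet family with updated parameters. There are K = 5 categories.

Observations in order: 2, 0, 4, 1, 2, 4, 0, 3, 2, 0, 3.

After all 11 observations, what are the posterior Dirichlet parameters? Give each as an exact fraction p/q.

alpha_1=14, alpha_2=10, alpha_3=8, alpha_4=16/5, alpha_5=16/3

obs 1: x=2 → posterior Dirichlet(11, 9, 6, 6/5, 10/3)
obs 2: x=0 → posterior Dirichlet(12, 9, 6, 6/5, 10/3)
obs 3: x=4 → posterior Dirichlet(12, 9, 6, 6/5, 13/3)
obs 4: x=1 → posterior Dirichlet(12, 10, 6, 6/5, 13/3)
obs 5: x=2 → posterior Dirichlet(12, 10, 7, 6/5, 13/3)
obs 6: x=4 → posterior Dirichlet(12, 10, 7, 6/5, 16/3)
obs 7: x=0 → posterior Dirichlet(13, 10, 7, 6/5, 16/3)
obs 8: x=3 → posterior Dirichlet(13, 10, 7, 11/5, 16/3)
obs 9: x=2 → posterior Dirichlet(13, 10, 8, 11/5, 16/3)
obs 10: x=0 → posterior Dirichlet(14, 10, 8, 11/5, 16/3)
obs 11: x=3 → posterior Dirichlet(14, 10, 8, 16/5, 16/3)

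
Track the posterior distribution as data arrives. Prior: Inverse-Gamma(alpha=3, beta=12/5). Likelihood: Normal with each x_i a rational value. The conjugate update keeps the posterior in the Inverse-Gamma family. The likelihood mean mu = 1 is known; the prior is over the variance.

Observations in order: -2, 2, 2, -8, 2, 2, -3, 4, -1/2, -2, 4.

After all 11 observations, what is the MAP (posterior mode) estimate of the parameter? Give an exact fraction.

obs 1: x=-2 → posterior Inverse-Gamma(7/2, 69/10)
obs 2: x=2 → posterior Inverse-Gamma(4, 37/5)
obs 3: x=2 → posterior Inverse-Gamma(9/2, 79/10)
obs 4: x=-8 → posterior Inverse-Gamma(5, 242/5)
obs 5: x=2 → posterior Inverse-Gamma(11/2, 489/10)
obs 6: x=2 → posterior Inverse-Gamma(6, 247/5)
obs 7: x=-3 → posterior Inverse-Gamma(13/2, 287/5)
obs 8: x=4 → posterior Inverse-Gamma(7, 619/10)
obs 9: x=-1/2 → posterior Inverse-Gamma(15/2, 2521/40)
obs 10: x=-2 → posterior Inverse-Gamma(8, 2701/40)
obs 11: x=4 → posterior Inverse-Gamma(17/2, 2881/40)

2881/380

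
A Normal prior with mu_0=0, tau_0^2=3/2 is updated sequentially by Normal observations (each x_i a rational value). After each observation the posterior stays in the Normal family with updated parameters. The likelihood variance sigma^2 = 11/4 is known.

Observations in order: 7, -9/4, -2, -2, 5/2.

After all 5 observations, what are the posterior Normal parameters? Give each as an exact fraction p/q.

obs 1: x=7 → posterior Normal(42/17, 33/34)
obs 2: x=-9/4 → posterior Normal(57/46, 33/46)
obs 3: x=-2 → posterior Normal(33/58, 33/58)
obs 4: x=-2 → posterior Normal(9/70, 33/70)
obs 5: x=5/2 → posterior Normal(39/82, 33/82)

mu_0=39/82, tau_0^2=33/82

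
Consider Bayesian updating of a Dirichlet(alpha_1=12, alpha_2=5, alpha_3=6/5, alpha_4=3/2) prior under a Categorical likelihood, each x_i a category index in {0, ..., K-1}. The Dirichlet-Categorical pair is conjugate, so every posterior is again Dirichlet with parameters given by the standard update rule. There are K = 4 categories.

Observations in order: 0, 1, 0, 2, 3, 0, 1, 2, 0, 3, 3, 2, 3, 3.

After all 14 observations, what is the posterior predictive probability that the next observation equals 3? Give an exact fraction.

obs 1: x=0 → posterior Dirichlet(13, 5, 6/5, 3/2)
obs 2: x=1 → posterior Dirichlet(13, 6, 6/5, 3/2)
obs 3: x=0 → posterior Dirichlet(14, 6, 6/5, 3/2)
obs 4: x=2 → posterior Dirichlet(14, 6, 11/5, 3/2)
obs 5: x=3 → posterior Dirichlet(14, 6, 11/5, 5/2)
obs 6: x=0 → posterior Dirichlet(15, 6, 11/5, 5/2)
obs 7: x=1 → posterior Dirichlet(15, 7, 11/5, 5/2)
obs 8: x=2 → posterior Dirichlet(15, 7, 16/5, 5/2)
obs 9: x=0 → posterior Dirichlet(16, 7, 16/5, 5/2)
obs 10: x=3 → posterior Dirichlet(16, 7, 16/5, 7/2)
obs 11: x=3 → posterior Dirichlet(16, 7, 16/5, 9/2)
obs 12: x=2 → posterior Dirichlet(16, 7, 21/5, 9/2)
obs 13: x=3 → posterior Dirichlet(16, 7, 21/5, 11/2)
obs 14: x=3 → posterior Dirichlet(16, 7, 21/5, 13/2)

65/337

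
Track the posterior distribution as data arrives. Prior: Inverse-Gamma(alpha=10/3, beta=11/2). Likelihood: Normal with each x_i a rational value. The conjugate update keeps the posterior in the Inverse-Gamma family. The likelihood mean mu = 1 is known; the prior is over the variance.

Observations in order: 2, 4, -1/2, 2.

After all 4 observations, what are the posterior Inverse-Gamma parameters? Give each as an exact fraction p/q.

alpha=16/3, beta=97/8

obs 1: x=2 → posterior Inverse-Gamma(23/6, 6)
obs 2: x=4 → posterior Inverse-Gamma(13/3, 21/2)
obs 3: x=-1/2 → posterior Inverse-Gamma(29/6, 93/8)
obs 4: x=2 → posterior Inverse-Gamma(16/3, 97/8)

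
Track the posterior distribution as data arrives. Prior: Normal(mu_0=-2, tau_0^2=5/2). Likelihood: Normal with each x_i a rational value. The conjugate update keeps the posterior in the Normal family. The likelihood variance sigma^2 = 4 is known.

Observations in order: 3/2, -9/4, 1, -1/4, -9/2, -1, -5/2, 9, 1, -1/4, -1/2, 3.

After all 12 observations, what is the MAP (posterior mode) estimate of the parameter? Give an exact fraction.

obs 1: x=3/2 → posterior Normal(-17/26, 20/13)
obs 2: x=-9/4 → posterior Normal(-79/72, 10/9)
obs 3: x=1 → posterior Normal(-59/92, 20/23)
obs 4: x=-1/4 → posterior Normal(-4/7, 5/7)
obs 5: x=-9/2 → posterior Normal(-7/6, 20/33)
obs 6: x=-1 → posterior Normal(-87/76, 10/19)
obs 7: x=-5/2 → posterior Normal(-56/43, 20/43)
obs 8: x=9 → posterior Normal(-11/48, 5/12)
obs 9: x=1 → posterior Normal(-6/53, 20/53)
obs 10: x=-1/4 → posterior Normal(-1/8, 10/29)
obs 11: x=-1/2 → posterior Normal(-13/84, 20/63)
obs 12: x=3 → posterior Normal(21/272, 5/17)

21/272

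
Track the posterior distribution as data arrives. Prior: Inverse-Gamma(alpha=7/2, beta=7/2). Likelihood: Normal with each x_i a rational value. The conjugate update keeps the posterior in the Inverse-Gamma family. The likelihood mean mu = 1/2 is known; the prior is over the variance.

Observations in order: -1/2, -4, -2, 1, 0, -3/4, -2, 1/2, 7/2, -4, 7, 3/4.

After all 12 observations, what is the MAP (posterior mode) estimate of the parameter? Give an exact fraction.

305/56

obs 1: x=-1/2 → posterior Inverse-Gamma(4, 4)
obs 2: x=-4 → posterior Inverse-Gamma(9/2, 113/8)
obs 3: x=-2 → posterior Inverse-Gamma(5, 69/4)
obs 4: x=1 → posterior Inverse-Gamma(11/2, 139/8)
obs 5: x=0 → posterior Inverse-Gamma(6, 35/2)
obs 6: x=-3/4 → posterior Inverse-Gamma(13/2, 585/32)
obs 7: x=-2 → posterior Inverse-Gamma(7, 685/32)
obs 8: x=1/2 → posterior Inverse-Gamma(15/2, 685/32)
obs 9: x=7/2 → posterior Inverse-Gamma(8, 829/32)
obs 10: x=-4 → posterior Inverse-Gamma(17/2, 1153/32)
obs 11: x=7 → posterior Inverse-Gamma(9, 1829/32)
obs 12: x=3/4 → posterior Inverse-Gamma(19/2, 915/16)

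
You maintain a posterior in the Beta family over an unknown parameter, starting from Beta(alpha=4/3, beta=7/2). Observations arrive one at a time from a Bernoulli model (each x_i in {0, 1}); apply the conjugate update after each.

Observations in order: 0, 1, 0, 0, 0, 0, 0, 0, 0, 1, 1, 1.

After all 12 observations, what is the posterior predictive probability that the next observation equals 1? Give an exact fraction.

32/101

obs 1: x=0 → posterior Beta(4/3, 9/2)
obs 2: x=1 → posterior Beta(7/3, 9/2)
obs 3: x=0 → posterior Beta(7/3, 11/2)
obs 4: x=0 → posterior Beta(7/3, 13/2)
obs 5: x=0 → posterior Beta(7/3, 15/2)
obs 6: x=0 → posterior Beta(7/3, 17/2)
obs 7: x=0 → posterior Beta(7/3, 19/2)
obs 8: x=0 → posterior Beta(7/3, 21/2)
obs 9: x=0 → posterior Beta(7/3, 23/2)
obs 10: x=1 → posterior Beta(10/3, 23/2)
obs 11: x=1 → posterior Beta(13/3, 23/2)
obs 12: x=1 → posterior Beta(16/3, 23/2)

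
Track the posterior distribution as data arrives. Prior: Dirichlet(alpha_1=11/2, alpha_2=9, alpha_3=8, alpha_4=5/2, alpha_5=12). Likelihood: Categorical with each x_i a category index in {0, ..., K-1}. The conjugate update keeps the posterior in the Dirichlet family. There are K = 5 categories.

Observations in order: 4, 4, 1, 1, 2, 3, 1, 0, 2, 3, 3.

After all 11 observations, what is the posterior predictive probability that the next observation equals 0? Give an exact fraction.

obs 1: x=4 → posterior Dirichlet(11/2, 9, 8, 5/2, 13)
obs 2: x=4 → posterior Dirichlet(11/2, 9, 8, 5/2, 14)
obs 3: x=1 → posterior Dirichlet(11/2, 10, 8, 5/2, 14)
obs 4: x=1 → posterior Dirichlet(11/2, 11, 8, 5/2, 14)
obs 5: x=2 → posterior Dirichlet(11/2, 11, 9, 5/2, 14)
obs 6: x=3 → posterior Dirichlet(11/2, 11, 9, 7/2, 14)
obs 7: x=1 → posterior Dirichlet(11/2, 12, 9, 7/2, 14)
obs 8: x=0 → posterior Dirichlet(13/2, 12, 9, 7/2, 14)
obs 9: x=2 → posterior Dirichlet(13/2, 12, 10, 7/2, 14)
obs 10: x=3 → posterior Dirichlet(13/2, 12, 10, 9/2, 14)
obs 11: x=3 → posterior Dirichlet(13/2, 12, 10, 11/2, 14)

13/96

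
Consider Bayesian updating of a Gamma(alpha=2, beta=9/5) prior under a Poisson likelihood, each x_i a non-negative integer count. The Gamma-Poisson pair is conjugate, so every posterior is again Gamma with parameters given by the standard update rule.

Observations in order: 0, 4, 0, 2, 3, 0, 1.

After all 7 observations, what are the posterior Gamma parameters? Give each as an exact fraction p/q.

alpha=12, beta=44/5

obs 1: x=0 → posterior Gamma(2, 14/5)
obs 2: x=4 → posterior Gamma(6, 19/5)
obs 3: x=0 → posterior Gamma(6, 24/5)
obs 4: x=2 → posterior Gamma(8, 29/5)
obs 5: x=3 → posterior Gamma(11, 34/5)
obs 6: x=0 → posterior Gamma(11, 39/5)
obs 7: x=1 → posterior Gamma(12, 44/5)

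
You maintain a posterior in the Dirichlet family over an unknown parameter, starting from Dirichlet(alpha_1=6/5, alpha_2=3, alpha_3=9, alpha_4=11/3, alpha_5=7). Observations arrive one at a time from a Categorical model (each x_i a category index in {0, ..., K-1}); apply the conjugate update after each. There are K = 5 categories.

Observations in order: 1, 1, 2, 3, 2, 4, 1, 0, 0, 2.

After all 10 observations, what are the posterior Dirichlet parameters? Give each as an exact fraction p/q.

alpha_1=16/5, alpha_2=6, alpha_3=12, alpha_4=14/3, alpha_5=8

obs 1: x=1 → posterior Dirichlet(6/5, 4, 9, 11/3, 7)
obs 2: x=1 → posterior Dirichlet(6/5, 5, 9, 11/3, 7)
obs 3: x=2 → posterior Dirichlet(6/5, 5, 10, 11/3, 7)
obs 4: x=3 → posterior Dirichlet(6/5, 5, 10, 14/3, 7)
obs 5: x=2 → posterior Dirichlet(6/5, 5, 11, 14/3, 7)
obs 6: x=4 → posterior Dirichlet(6/5, 5, 11, 14/3, 8)
obs 7: x=1 → posterior Dirichlet(6/5, 6, 11, 14/3, 8)
obs 8: x=0 → posterior Dirichlet(11/5, 6, 11, 14/3, 8)
obs 9: x=0 → posterior Dirichlet(16/5, 6, 11, 14/3, 8)
obs 10: x=2 → posterior Dirichlet(16/5, 6, 12, 14/3, 8)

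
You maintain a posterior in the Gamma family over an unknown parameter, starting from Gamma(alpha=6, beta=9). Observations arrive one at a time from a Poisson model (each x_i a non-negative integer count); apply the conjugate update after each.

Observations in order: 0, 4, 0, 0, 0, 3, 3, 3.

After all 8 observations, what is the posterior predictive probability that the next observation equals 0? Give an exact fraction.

obs 1: x=0 → posterior Gamma(6, 10)
obs 2: x=4 → posterior Gamma(10, 11)
obs 3: x=0 → posterior Gamma(10, 12)
obs 4: x=0 → posterior Gamma(10, 13)
obs 5: x=0 → posterior Gamma(10, 14)
obs 6: x=3 → posterior Gamma(13, 15)
obs 7: x=3 → posterior Gamma(16, 16)
obs 8: x=3 → posterior Gamma(19, 17)

239072435685151324847153/708235345355337676357632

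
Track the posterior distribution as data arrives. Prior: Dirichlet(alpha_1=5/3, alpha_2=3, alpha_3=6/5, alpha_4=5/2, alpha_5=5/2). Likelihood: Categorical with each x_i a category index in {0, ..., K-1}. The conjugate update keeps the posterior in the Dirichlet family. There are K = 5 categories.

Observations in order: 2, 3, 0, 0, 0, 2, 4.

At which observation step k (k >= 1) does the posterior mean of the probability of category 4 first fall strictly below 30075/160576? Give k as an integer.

k = 3

obs 1: x=2 → posterior Dirichlet(5/3, 3, 11/5, 5/2, 5/2)
obs 2: x=3 → posterior Dirichlet(5/3, 3, 11/5, 7/2, 5/2)
obs 3: x=0 → posterior Dirichlet(8/3, 3, 11/5, 7/2, 5/2)
obs 4: x=0 → posterior Dirichlet(11/3, 3, 11/5, 7/2, 5/2)
obs 5: x=0 → posterior Dirichlet(14/3, 3, 11/5, 7/2, 5/2)
obs 6: x=2 → posterior Dirichlet(14/3, 3, 16/5, 7/2, 5/2)
obs 7: x=4 → posterior Dirichlet(14/3, 3, 16/5, 7/2, 7/2)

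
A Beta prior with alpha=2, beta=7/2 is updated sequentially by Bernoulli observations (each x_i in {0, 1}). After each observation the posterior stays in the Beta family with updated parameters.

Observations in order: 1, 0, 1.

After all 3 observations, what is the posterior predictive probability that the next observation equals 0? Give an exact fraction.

9/17

obs 1: x=1 → posterior Beta(3, 7/2)
obs 2: x=0 → posterior Beta(3, 9/2)
obs 3: x=1 → posterior Beta(4, 9/2)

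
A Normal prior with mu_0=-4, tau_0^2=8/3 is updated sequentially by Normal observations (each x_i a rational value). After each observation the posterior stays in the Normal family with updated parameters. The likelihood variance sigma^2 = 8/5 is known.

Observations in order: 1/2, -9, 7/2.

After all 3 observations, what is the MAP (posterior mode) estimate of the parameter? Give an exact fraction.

obs 1: x=1/2 → posterior Normal(-19/16, 1)
obs 2: x=-9 → posterior Normal(-109/26, 8/13)
obs 3: x=7/2 → posterior Normal(-37/18, 4/9)

-37/18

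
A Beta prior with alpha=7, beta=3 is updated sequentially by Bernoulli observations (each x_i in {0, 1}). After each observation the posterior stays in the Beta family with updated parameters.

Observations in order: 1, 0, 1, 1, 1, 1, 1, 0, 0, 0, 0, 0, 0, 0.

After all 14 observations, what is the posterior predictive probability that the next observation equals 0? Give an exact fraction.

obs 1: x=1 → posterior Beta(8, 3)
obs 2: x=0 → posterior Beta(8, 4)
obs 3: x=1 → posterior Beta(9, 4)
obs 4: x=1 → posterior Beta(10, 4)
obs 5: x=1 → posterior Beta(11, 4)
obs 6: x=1 → posterior Beta(12, 4)
obs 7: x=1 → posterior Beta(13, 4)
obs 8: x=0 → posterior Beta(13, 5)
obs 9: x=0 → posterior Beta(13, 6)
obs 10: x=0 → posterior Beta(13, 7)
obs 11: x=0 → posterior Beta(13, 8)
obs 12: x=0 → posterior Beta(13, 9)
obs 13: x=0 → posterior Beta(13, 10)
obs 14: x=0 → posterior Beta(13, 11)

11/24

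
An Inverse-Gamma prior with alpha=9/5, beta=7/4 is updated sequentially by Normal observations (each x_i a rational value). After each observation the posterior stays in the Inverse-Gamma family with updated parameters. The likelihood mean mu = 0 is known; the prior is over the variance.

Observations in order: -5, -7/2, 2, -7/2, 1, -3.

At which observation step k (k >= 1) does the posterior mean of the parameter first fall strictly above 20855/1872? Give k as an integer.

obs 1: x=-5 → posterior Inverse-Gamma(23/10, 57/4)
obs 2: x=-7/2 → posterior Inverse-Gamma(14/5, 163/8)
obs 3: x=2 → posterior Inverse-Gamma(33/10, 179/8)
obs 4: x=-7/2 → posterior Inverse-Gamma(19/5, 57/2)
obs 5: x=1 → posterior Inverse-Gamma(43/10, 29)
obs 6: x=-3 → posterior Inverse-Gamma(24/5, 67/2)

k = 2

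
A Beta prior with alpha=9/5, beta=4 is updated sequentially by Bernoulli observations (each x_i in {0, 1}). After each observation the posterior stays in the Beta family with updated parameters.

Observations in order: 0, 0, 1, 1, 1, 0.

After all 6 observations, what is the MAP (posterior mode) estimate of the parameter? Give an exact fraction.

obs 1: x=0 → posterior Beta(9/5, 5)
obs 2: x=0 → posterior Beta(9/5, 6)
obs 3: x=1 → posterior Beta(14/5, 6)
obs 4: x=1 → posterior Beta(19/5, 6)
obs 5: x=1 → posterior Beta(24/5, 6)
obs 6: x=0 → posterior Beta(24/5, 7)

19/49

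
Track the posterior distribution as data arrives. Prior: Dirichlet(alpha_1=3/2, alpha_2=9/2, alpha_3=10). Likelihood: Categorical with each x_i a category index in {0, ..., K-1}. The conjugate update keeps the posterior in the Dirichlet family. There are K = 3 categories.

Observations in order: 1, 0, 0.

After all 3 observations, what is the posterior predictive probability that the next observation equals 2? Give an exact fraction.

obs 1: x=1 → posterior Dirichlet(3/2, 11/2, 10)
obs 2: x=0 → posterior Dirichlet(5/2, 11/2, 10)
obs 3: x=0 → posterior Dirichlet(7/2, 11/2, 10)

10/19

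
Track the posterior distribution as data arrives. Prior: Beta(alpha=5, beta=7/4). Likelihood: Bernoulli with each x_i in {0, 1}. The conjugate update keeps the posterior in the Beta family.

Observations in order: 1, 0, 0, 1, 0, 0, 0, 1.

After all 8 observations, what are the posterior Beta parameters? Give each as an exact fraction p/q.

obs 1: x=1 → posterior Beta(6, 7/4)
obs 2: x=0 → posterior Beta(6, 11/4)
obs 3: x=0 → posterior Beta(6, 15/4)
obs 4: x=1 → posterior Beta(7, 15/4)
obs 5: x=0 → posterior Beta(7, 19/4)
obs 6: x=0 → posterior Beta(7, 23/4)
obs 7: x=0 → posterior Beta(7, 27/4)
obs 8: x=1 → posterior Beta(8, 27/4)

alpha=8, beta=27/4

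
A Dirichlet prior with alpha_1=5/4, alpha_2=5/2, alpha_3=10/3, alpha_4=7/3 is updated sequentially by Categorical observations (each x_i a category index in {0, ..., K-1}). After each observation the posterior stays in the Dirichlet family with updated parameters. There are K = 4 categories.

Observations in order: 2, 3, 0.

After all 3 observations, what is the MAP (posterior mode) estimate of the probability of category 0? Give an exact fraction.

15/101

obs 1: x=2 → posterior Dirichlet(5/4, 5/2, 13/3, 7/3)
obs 2: x=3 → posterior Dirichlet(5/4, 5/2, 13/3, 10/3)
obs 3: x=0 → posterior Dirichlet(9/4, 5/2, 13/3, 10/3)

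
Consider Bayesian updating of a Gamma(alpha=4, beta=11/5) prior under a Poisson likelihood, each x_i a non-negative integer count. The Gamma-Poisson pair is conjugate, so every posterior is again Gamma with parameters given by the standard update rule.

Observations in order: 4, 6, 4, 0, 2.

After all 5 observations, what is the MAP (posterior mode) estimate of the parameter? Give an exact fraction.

obs 1: x=4 → posterior Gamma(8, 16/5)
obs 2: x=6 → posterior Gamma(14, 21/5)
obs 3: x=4 → posterior Gamma(18, 26/5)
obs 4: x=0 → posterior Gamma(18, 31/5)
obs 5: x=2 → posterior Gamma(20, 36/5)

95/36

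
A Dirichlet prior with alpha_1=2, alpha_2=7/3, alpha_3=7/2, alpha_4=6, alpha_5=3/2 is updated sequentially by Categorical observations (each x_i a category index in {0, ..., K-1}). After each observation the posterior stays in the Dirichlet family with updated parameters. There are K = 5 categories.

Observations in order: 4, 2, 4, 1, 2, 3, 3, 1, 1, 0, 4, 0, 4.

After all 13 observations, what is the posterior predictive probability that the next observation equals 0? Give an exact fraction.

12/85

obs 1: x=4 → posterior Dirichlet(2, 7/3, 7/2, 6, 5/2)
obs 2: x=2 → posterior Dirichlet(2, 7/3, 9/2, 6, 5/2)
obs 3: x=4 → posterior Dirichlet(2, 7/3, 9/2, 6, 7/2)
obs 4: x=1 → posterior Dirichlet(2, 10/3, 9/2, 6, 7/2)
obs 5: x=2 → posterior Dirichlet(2, 10/3, 11/2, 6, 7/2)
obs 6: x=3 → posterior Dirichlet(2, 10/3, 11/2, 7, 7/2)
obs 7: x=3 → posterior Dirichlet(2, 10/3, 11/2, 8, 7/2)
obs 8: x=1 → posterior Dirichlet(2, 13/3, 11/2, 8, 7/2)
obs 9: x=1 → posterior Dirichlet(2, 16/3, 11/2, 8, 7/2)
obs 10: x=0 → posterior Dirichlet(3, 16/3, 11/2, 8, 7/2)
obs 11: x=4 → posterior Dirichlet(3, 16/3, 11/2, 8, 9/2)
obs 12: x=0 → posterior Dirichlet(4, 16/3, 11/2, 8, 9/2)
obs 13: x=4 → posterior Dirichlet(4, 16/3, 11/2, 8, 11/2)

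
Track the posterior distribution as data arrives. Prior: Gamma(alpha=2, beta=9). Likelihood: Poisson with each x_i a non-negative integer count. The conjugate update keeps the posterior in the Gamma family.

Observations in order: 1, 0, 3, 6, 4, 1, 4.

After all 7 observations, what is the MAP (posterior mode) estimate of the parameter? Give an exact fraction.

5/4

obs 1: x=1 → posterior Gamma(3, 10)
obs 2: x=0 → posterior Gamma(3, 11)
obs 3: x=3 → posterior Gamma(6, 12)
obs 4: x=6 → posterior Gamma(12, 13)
obs 5: x=4 → posterior Gamma(16, 14)
obs 6: x=1 → posterior Gamma(17, 15)
obs 7: x=4 → posterior Gamma(21, 16)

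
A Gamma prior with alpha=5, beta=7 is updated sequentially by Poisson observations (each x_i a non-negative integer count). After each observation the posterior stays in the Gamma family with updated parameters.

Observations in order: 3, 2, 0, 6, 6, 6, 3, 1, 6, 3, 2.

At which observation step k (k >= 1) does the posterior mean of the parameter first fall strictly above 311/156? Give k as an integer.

obs 1: x=3 → posterior Gamma(8, 8)
obs 2: x=2 → posterior Gamma(10, 9)
obs 3: x=0 → posterior Gamma(10, 10)
obs 4: x=6 → posterior Gamma(16, 11)
obs 5: x=6 → posterior Gamma(22, 12)
obs 6: x=6 → posterior Gamma(28, 13)
obs 7: x=3 → posterior Gamma(31, 14)
obs 8: x=1 → posterior Gamma(32, 15)
obs 9: x=6 → posterior Gamma(38, 16)
obs 10: x=3 → posterior Gamma(41, 17)
obs 11: x=2 → posterior Gamma(43, 18)

k = 6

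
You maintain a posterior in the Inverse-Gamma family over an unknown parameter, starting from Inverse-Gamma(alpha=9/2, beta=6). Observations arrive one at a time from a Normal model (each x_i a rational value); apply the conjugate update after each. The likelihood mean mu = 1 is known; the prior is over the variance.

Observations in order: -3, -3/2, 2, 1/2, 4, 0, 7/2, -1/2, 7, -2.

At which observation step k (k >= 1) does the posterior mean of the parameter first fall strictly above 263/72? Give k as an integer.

k = 2

obs 1: x=-3 → posterior Inverse-Gamma(5, 14)
obs 2: x=-3/2 → posterior Inverse-Gamma(11/2, 137/8)
obs 3: x=2 → posterior Inverse-Gamma(6, 141/8)
obs 4: x=1/2 → posterior Inverse-Gamma(13/2, 71/4)
obs 5: x=4 → posterior Inverse-Gamma(7, 89/4)
obs 6: x=0 → posterior Inverse-Gamma(15/2, 91/4)
obs 7: x=7/2 → posterior Inverse-Gamma(8, 207/8)
obs 8: x=-1/2 → posterior Inverse-Gamma(17/2, 27)
obs 9: x=7 → posterior Inverse-Gamma(9, 45)
obs 10: x=-2 → posterior Inverse-Gamma(19/2, 99/2)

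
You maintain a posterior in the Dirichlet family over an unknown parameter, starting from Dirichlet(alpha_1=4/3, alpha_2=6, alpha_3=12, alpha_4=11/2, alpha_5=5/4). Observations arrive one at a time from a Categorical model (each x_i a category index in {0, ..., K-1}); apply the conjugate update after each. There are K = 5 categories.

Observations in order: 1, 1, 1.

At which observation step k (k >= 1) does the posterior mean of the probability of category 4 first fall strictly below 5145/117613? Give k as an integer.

k = 3

obs 1: x=1 → posterior Dirichlet(4/3, 7, 12, 11/2, 5/4)
obs 2: x=1 → posterior Dirichlet(4/3, 8, 12, 11/2, 5/4)
obs 3: x=1 → posterior Dirichlet(4/3, 9, 12, 11/2, 5/4)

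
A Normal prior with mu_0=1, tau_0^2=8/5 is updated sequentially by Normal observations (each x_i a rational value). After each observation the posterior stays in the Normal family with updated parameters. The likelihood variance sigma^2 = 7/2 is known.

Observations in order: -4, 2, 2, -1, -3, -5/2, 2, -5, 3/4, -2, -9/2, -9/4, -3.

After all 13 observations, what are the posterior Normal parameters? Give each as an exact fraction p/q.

mu_0=-293/243, tau_0^2=56/243

obs 1: x=-4 → posterior Normal(-29/51, 56/51)
obs 2: x=2 → posterior Normal(3/67, 56/67)
obs 3: x=2 → posterior Normal(35/83, 56/83)
obs 4: x=-1 → posterior Normal(19/99, 56/99)
obs 5: x=-3 → posterior Normal(-29/115, 56/115)
obs 6: x=-5/2 → posterior Normal(-69/131, 56/131)
obs 7: x=2 → posterior Normal(-37/147, 8/21)
obs 8: x=-5 → posterior Normal(-117/163, 56/163)
obs 9: x=3/4 → posterior Normal(-105/179, 56/179)
obs 10: x=-2 → posterior Normal(-137/195, 56/195)
obs 11: x=-9/2 → posterior Normal(-209/211, 56/211)
obs 12: x=-9/4 → posterior Normal(-245/227, 56/227)
obs 13: x=-3 → posterior Normal(-293/243, 56/243)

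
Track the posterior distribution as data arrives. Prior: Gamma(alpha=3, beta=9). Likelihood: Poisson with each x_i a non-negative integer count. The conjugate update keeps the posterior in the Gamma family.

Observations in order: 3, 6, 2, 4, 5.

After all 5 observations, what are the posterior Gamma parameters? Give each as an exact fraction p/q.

alpha=23, beta=14

obs 1: x=3 → posterior Gamma(6, 10)
obs 2: x=6 → posterior Gamma(12, 11)
obs 3: x=2 → posterior Gamma(14, 12)
obs 4: x=4 → posterior Gamma(18, 13)
obs 5: x=5 → posterior Gamma(23, 14)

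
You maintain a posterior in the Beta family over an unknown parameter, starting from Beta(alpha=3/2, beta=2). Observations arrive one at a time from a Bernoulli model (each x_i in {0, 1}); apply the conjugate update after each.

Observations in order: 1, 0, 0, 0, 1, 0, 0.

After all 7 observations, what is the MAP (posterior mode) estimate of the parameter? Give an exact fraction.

5/17

obs 1: x=1 → posterior Beta(5/2, 2)
obs 2: x=0 → posterior Beta(5/2, 3)
obs 3: x=0 → posterior Beta(5/2, 4)
obs 4: x=0 → posterior Beta(5/2, 5)
obs 5: x=1 → posterior Beta(7/2, 5)
obs 6: x=0 → posterior Beta(7/2, 6)
obs 7: x=0 → posterior Beta(7/2, 7)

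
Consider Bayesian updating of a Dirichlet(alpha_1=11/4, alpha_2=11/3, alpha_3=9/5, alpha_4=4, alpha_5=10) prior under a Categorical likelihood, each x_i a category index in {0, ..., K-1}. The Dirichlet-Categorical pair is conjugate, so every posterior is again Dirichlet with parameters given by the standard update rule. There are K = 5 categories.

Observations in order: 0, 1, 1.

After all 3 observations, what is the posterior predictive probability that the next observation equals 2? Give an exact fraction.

obs 1: x=0 → posterior Dirichlet(15/4, 11/3, 9/5, 4, 10)
obs 2: x=1 → posterior Dirichlet(15/4, 14/3, 9/5, 4, 10)
obs 3: x=1 → posterior Dirichlet(15/4, 17/3, 9/5, 4, 10)

108/1513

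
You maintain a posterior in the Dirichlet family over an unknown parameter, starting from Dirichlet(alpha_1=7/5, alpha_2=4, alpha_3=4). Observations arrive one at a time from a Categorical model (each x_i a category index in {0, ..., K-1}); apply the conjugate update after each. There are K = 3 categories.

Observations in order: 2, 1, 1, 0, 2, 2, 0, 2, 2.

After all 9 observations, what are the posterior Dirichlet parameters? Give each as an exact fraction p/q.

obs 1: x=2 → posterior Dirichlet(7/5, 4, 5)
obs 2: x=1 → posterior Dirichlet(7/5, 5, 5)
obs 3: x=1 → posterior Dirichlet(7/5, 6, 5)
obs 4: x=0 → posterior Dirichlet(12/5, 6, 5)
obs 5: x=2 → posterior Dirichlet(12/5, 6, 6)
obs 6: x=2 → posterior Dirichlet(12/5, 6, 7)
obs 7: x=0 → posterior Dirichlet(17/5, 6, 7)
obs 8: x=2 → posterior Dirichlet(17/5, 6, 8)
obs 9: x=2 → posterior Dirichlet(17/5, 6, 9)

alpha_1=17/5, alpha_2=6, alpha_3=9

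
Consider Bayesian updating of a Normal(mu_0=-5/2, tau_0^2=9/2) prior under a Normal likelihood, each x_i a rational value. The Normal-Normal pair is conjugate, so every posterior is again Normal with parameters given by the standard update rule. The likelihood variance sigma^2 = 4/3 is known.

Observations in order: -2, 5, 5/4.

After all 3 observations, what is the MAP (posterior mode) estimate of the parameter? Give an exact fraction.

obs 1: x=-2 → posterior Normal(-74/35, 36/35)
obs 2: x=5 → posterior Normal(61/62, 18/31)
obs 3: x=5/4 → posterior Normal(379/356, 36/89)

379/356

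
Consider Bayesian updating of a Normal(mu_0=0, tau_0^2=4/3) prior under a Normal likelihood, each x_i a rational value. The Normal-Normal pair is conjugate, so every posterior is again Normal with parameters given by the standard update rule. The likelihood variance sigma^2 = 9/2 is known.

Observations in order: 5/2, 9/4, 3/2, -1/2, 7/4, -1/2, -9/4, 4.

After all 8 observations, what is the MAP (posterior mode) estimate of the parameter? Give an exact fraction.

10/13

obs 1: x=5/2 → posterior Normal(4/7, 36/35)
obs 2: x=9/4 → posterior Normal(38/43, 36/43)
obs 3: x=3/2 → posterior Normal(50/51, 12/17)
obs 4: x=-1/2 → posterior Normal(46/59, 36/59)
obs 5: x=7/4 → posterior Normal(60/67, 36/67)
obs 6: x=-1/2 → posterior Normal(56/75, 12/25)
obs 7: x=-9/4 → posterior Normal(38/83, 36/83)
obs 8: x=4 → posterior Normal(10/13, 36/91)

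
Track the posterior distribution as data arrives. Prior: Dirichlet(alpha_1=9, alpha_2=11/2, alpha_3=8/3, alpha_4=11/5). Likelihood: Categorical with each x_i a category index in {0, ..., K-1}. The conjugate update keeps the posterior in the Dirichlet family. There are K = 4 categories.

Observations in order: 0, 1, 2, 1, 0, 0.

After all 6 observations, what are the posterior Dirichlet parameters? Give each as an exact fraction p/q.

alpha_1=12, alpha_2=15/2, alpha_3=11/3, alpha_4=11/5

obs 1: x=0 → posterior Dirichlet(10, 11/2, 8/3, 11/5)
obs 2: x=1 → posterior Dirichlet(10, 13/2, 8/3, 11/5)
obs 3: x=2 → posterior Dirichlet(10, 13/2, 11/3, 11/5)
obs 4: x=1 → posterior Dirichlet(10, 15/2, 11/3, 11/5)
obs 5: x=0 → posterior Dirichlet(11, 15/2, 11/3, 11/5)
obs 6: x=0 → posterior Dirichlet(12, 15/2, 11/3, 11/5)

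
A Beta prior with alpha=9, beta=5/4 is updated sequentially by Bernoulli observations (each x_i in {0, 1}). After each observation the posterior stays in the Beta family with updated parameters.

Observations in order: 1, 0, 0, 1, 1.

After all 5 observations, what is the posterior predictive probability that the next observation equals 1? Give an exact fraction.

obs 1: x=1 → posterior Beta(10, 5/4)
obs 2: x=0 → posterior Beta(10, 9/4)
obs 3: x=0 → posterior Beta(10, 13/4)
obs 4: x=1 → posterior Beta(11, 13/4)
obs 5: x=1 → posterior Beta(12, 13/4)

48/61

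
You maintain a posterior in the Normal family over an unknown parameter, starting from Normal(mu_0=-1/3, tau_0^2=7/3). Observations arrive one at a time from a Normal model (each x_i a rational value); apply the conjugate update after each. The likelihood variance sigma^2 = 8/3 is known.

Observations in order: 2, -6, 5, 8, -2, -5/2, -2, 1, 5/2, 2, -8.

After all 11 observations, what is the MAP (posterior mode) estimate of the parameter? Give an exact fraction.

obs 1: x=2 → posterior Normal(34/45, 56/45)
obs 2: x=-6 → posterior Normal(-46/33, 28/33)
obs 3: x=5 → posterior Normal(13/87, 56/87)
obs 4: x=8 → posterior Normal(181/108, 14/27)
obs 5: x=-2 → posterior Normal(139/129, 56/129)
obs 6: x=-5/2 → posterior Normal(173/300, 28/75)
obs 7: x=-2 → posterior Normal(89/342, 56/171)
obs 8: x=1 → posterior Normal(131/384, 7/24)
obs 9: x=5/2 → posterior Normal(118/213, 56/213)
obs 10: x=2 → posterior Normal(80/117, 28/117)
obs 11: x=-8 → posterior Normal(-8/255, 56/255)

-8/255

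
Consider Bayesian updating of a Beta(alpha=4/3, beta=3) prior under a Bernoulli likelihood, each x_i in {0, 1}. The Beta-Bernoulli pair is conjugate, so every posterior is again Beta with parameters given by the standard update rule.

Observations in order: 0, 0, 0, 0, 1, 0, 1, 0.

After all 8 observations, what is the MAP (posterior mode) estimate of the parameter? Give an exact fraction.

obs 1: x=0 → posterior Beta(4/3, 4)
obs 2: x=0 → posterior Beta(4/3, 5)
obs 3: x=0 → posterior Beta(4/3, 6)
obs 4: x=0 → posterior Beta(4/3, 7)
obs 5: x=1 → posterior Beta(7/3, 7)
obs 6: x=0 → posterior Beta(7/3, 8)
obs 7: x=1 → posterior Beta(10/3, 8)
obs 8: x=0 → posterior Beta(10/3, 9)

7/31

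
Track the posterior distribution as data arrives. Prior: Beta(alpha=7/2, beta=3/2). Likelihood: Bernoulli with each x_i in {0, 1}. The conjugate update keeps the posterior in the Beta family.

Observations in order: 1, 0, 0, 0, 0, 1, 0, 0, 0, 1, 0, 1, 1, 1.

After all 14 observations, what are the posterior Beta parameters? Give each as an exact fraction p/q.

alpha=19/2, beta=19/2

obs 1: x=1 → posterior Beta(9/2, 3/2)
obs 2: x=0 → posterior Beta(9/2, 5/2)
obs 3: x=0 → posterior Beta(9/2, 7/2)
obs 4: x=0 → posterior Beta(9/2, 9/2)
obs 5: x=0 → posterior Beta(9/2, 11/2)
obs 6: x=1 → posterior Beta(11/2, 11/2)
obs 7: x=0 → posterior Beta(11/2, 13/2)
obs 8: x=0 → posterior Beta(11/2, 15/2)
obs 9: x=0 → posterior Beta(11/2, 17/2)
obs 10: x=1 → posterior Beta(13/2, 17/2)
obs 11: x=0 → posterior Beta(13/2, 19/2)
obs 12: x=1 → posterior Beta(15/2, 19/2)
obs 13: x=1 → posterior Beta(17/2, 19/2)
obs 14: x=1 → posterior Beta(19/2, 19/2)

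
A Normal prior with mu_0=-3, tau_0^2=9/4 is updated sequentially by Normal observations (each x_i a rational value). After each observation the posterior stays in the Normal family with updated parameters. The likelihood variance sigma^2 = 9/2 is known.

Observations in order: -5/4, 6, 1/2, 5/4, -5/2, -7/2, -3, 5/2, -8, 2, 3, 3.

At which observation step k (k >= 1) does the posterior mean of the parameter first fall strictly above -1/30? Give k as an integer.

k = 4

obs 1: x=-5/4 → posterior Normal(-29/12, 3/2)
obs 2: x=6 → posterior Normal(-5/16, 9/8)
obs 3: x=1/2 → posterior Normal(-3/20, 9/10)
obs 4: x=5/4 → posterior Normal(1/12, 3/4)
obs 5: x=-5/2 → posterior Normal(-2/7, 9/14)
obs 6: x=-7/2 → posterior Normal(-11/16, 9/16)
obs 7: x=-3 → posterior Normal(-17/18, 1/2)
obs 8: x=5/2 → posterior Normal(-3/5, 9/20)
obs 9: x=-8 → posterior Normal(-14/11, 9/22)
obs 10: x=2 → posterior Normal(-1, 3/8)
obs 11: x=3 → posterior Normal(-9/13, 9/26)
obs 12: x=3 → posterior Normal(-3/7, 9/28)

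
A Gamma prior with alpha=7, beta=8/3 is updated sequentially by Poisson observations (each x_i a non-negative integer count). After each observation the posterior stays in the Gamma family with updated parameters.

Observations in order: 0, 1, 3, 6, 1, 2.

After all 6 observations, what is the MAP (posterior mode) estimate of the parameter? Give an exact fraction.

obs 1: x=0 → posterior Gamma(7, 11/3)
obs 2: x=1 → posterior Gamma(8, 14/3)
obs 3: x=3 → posterior Gamma(11, 17/3)
obs 4: x=6 → posterior Gamma(17, 20/3)
obs 5: x=1 → posterior Gamma(18, 23/3)
obs 6: x=2 → posterior Gamma(20, 26/3)

57/26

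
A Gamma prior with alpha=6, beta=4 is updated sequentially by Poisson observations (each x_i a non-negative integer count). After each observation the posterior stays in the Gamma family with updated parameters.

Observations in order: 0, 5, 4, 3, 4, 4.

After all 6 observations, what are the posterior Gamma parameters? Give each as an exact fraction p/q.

alpha=26, beta=10

obs 1: x=0 → posterior Gamma(6, 5)
obs 2: x=5 → posterior Gamma(11, 6)
obs 3: x=4 → posterior Gamma(15, 7)
obs 4: x=3 → posterior Gamma(18, 8)
obs 5: x=4 → posterior Gamma(22, 9)
obs 6: x=4 → posterior Gamma(26, 10)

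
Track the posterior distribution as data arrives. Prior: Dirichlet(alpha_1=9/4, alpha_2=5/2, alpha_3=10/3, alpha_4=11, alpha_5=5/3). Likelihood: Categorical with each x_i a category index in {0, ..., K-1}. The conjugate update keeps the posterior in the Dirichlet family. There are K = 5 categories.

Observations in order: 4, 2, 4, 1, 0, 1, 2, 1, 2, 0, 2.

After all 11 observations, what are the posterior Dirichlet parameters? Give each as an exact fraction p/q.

alpha_1=17/4, alpha_2=11/2, alpha_3=22/3, alpha_4=11, alpha_5=11/3

obs 1: x=4 → posterior Dirichlet(9/4, 5/2, 10/3, 11, 8/3)
obs 2: x=2 → posterior Dirichlet(9/4, 5/2, 13/3, 11, 8/3)
obs 3: x=4 → posterior Dirichlet(9/4, 5/2, 13/3, 11, 11/3)
obs 4: x=1 → posterior Dirichlet(9/4, 7/2, 13/3, 11, 11/3)
obs 5: x=0 → posterior Dirichlet(13/4, 7/2, 13/3, 11, 11/3)
obs 6: x=1 → posterior Dirichlet(13/4, 9/2, 13/3, 11, 11/3)
obs 7: x=2 → posterior Dirichlet(13/4, 9/2, 16/3, 11, 11/3)
obs 8: x=1 → posterior Dirichlet(13/4, 11/2, 16/3, 11, 11/3)
obs 9: x=2 → posterior Dirichlet(13/4, 11/2, 19/3, 11, 11/3)
obs 10: x=0 → posterior Dirichlet(17/4, 11/2, 19/3, 11, 11/3)
obs 11: x=2 → posterior Dirichlet(17/4, 11/2, 22/3, 11, 11/3)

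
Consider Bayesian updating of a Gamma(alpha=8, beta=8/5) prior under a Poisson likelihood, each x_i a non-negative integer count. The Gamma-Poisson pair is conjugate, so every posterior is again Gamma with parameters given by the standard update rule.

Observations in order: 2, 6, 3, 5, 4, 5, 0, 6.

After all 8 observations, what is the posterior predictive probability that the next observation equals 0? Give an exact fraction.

370175999469438852037500553346201751380157764742896248712343846912/17650577297635443452864176659864382698578516114033824336337614632317

obs 1: x=2 → posterior Gamma(10, 13/5)
obs 2: x=6 → posterior Gamma(16, 18/5)
obs 3: x=3 → posterior Gamma(19, 23/5)
obs 4: x=5 → posterior Gamma(24, 28/5)
obs 5: x=4 → posterior Gamma(28, 33/5)
obs 6: x=5 → posterior Gamma(33, 38/5)
obs 7: x=0 → posterior Gamma(33, 43/5)
obs 8: x=6 → posterior Gamma(39, 48/5)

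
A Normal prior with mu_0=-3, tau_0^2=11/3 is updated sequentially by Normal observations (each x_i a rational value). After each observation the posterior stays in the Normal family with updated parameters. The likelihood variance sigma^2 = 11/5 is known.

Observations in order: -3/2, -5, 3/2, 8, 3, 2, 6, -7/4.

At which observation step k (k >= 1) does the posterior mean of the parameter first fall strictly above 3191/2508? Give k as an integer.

obs 1: x=-3/2 → posterior Normal(-33/16, 11/8)
obs 2: x=-5 → posterior Normal(-83/26, 11/13)
obs 3: x=3/2 → posterior Normal(-17/9, 11/18)
obs 4: x=8 → posterior Normal(6/23, 11/23)
obs 5: x=3 → posterior Normal(3/4, 11/28)
obs 6: x=2 → posterior Normal(31/33, 1/3)
obs 7: x=6 → posterior Normal(61/38, 11/38)
obs 8: x=-7/4 → posterior Normal(209/172, 11/43)

k = 7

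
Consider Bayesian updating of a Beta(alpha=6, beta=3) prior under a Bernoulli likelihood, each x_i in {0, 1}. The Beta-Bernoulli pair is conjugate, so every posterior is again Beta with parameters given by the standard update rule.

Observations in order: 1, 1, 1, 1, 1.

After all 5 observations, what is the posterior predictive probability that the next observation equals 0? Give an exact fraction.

3/14

obs 1: x=1 → posterior Beta(7, 3)
obs 2: x=1 → posterior Beta(8, 3)
obs 3: x=1 → posterior Beta(9, 3)
obs 4: x=1 → posterior Beta(10, 3)
obs 5: x=1 → posterior Beta(11, 3)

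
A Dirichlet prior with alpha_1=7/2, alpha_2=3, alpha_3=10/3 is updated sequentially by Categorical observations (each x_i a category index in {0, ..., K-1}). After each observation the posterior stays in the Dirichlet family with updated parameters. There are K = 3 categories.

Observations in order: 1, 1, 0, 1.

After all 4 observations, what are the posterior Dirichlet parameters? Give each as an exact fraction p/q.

obs 1: x=1 → posterior Dirichlet(7/2, 4, 10/3)
obs 2: x=1 → posterior Dirichlet(7/2, 5, 10/3)
obs 3: x=0 → posterior Dirichlet(9/2, 5, 10/3)
obs 4: x=1 → posterior Dirichlet(9/2, 6, 10/3)

alpha_1=9/2, alpha_2=6, alpha_3=10/3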